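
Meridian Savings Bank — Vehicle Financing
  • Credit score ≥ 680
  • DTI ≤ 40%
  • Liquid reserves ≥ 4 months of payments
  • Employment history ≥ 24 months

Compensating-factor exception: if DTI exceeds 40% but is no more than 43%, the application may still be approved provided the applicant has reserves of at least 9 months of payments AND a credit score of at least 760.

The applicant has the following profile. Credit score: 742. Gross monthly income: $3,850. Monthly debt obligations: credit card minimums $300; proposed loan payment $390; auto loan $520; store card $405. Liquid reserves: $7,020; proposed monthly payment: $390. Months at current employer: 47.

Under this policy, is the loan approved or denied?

Credit score 742 ≥ 680 (meets base)
Total debts = (300 + 390 + 520 + 405) = 1,615. DTI = 1,615/3,850 = 41.9% > 40% — standard DTI limit exceeded.
Reserves = 7,020/390 = 18.0 months ≥ 4
Employment 47 ≥ 24 months
41.9% falls in the override range (40%–43%), so the compensating-factor test applies.
Override check — reserves: 18.0 mo (ok); score: 742 (below 760).
Override conditions not both satisfied; exception does not apply.

Denied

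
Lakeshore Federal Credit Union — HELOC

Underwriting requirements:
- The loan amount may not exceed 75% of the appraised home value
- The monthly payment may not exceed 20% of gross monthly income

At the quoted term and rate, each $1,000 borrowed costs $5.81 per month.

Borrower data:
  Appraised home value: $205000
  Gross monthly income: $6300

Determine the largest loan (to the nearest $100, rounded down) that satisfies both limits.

$153,700

Payment cap: 20% × $6,300 = $1,260/month.
At $5.81 per $1,000, that supports 1,260/5.81 × 1,000 ≈ $216,867 → $216,800.
LTV cap: 75% × $205,000 = $153,750 → $153,700.
Binding constraint: loan-to-value.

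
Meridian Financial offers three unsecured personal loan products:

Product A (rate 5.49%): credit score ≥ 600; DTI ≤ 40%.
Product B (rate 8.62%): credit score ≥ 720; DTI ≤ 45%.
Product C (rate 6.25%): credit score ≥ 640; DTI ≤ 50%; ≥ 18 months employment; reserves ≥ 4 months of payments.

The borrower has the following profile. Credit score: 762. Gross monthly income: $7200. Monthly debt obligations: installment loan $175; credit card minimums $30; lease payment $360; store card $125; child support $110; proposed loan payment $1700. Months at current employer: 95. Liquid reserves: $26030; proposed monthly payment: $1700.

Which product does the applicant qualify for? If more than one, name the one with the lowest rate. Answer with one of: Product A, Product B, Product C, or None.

Total debts = (175 + 30 + 360 + 125 + 110 + 1,700) = 2,500; DTI = 2,500/7,200 = 34.7%.
Reserves = 26,030/1,700 = 15.3 months.
Product A: score 762 ≥ 600; DTI 34.7% ≤ 40% → qualifies.
Product B: score 762 ≥ 720; DTI 34.7% ≤ 45% → qualifies.
Product C: score 762 ≥ 640; DTI 34.7% ≤ 50%; employment 95 ≥ 18 mo; reserves 15.3 ≥ 4 mo → qualifies.
Qualifying: Product A, Product B, Product C. Lowest rate is 5.49% → Product A.

Product A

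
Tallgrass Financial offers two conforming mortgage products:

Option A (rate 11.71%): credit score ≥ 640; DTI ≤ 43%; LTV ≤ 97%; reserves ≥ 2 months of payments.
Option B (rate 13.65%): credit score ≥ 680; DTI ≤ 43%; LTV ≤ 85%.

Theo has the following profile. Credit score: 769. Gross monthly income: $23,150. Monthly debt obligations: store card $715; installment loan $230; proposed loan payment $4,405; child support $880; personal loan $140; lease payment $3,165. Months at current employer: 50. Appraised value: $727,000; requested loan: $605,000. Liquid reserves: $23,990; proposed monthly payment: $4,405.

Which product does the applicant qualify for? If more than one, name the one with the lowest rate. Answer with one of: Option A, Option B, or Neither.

Option A

Total debts = (715 + 230 + 4,405 + 880 + 140 + 3,165) = 9,535; DTI = 9,535/23,150 = 41.2%.
LTV = 605,000/727,000 = 83.2%.
Reserves = 23,990/4,405 = 5.4 months.
Option A: score 769 ≥ 640; DTI 41.2% ≤ 43%; LTV 83.2% ≤ 97%; reserves 5.4 ≥ 2 mo → qualifies.
Option B: score 769 ≥ 680; DTI 41.2% ≤ 43%; LTV 83.2% ≤ 85% → qualifies.
Qualifying: Option A, Option B. Lowest rate is 11.71% → Option A.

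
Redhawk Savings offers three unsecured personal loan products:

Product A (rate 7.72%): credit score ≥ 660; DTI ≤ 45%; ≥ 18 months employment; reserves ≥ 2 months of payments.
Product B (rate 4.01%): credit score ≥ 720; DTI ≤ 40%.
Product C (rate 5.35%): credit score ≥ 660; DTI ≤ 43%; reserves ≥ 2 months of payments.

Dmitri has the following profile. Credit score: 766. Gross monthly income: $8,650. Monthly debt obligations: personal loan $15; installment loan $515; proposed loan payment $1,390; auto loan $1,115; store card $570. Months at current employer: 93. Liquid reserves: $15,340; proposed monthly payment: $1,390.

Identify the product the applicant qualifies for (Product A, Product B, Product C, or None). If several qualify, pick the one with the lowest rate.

Product C

Total debts = (15 + 515 + 1,390 + 1,115 + 570) = 3,605; DTI = 3,605/8,650 = 41.7%.
Reserves = 15,340/1,390 = 11.0 months.
Product A: score 766 ≥ 660; DTI 41.7% ≤ 45%; employment 93 ≥ 18 mo; reserves 11.0 ≥ 2 mo → qualifies.
Product B: score 766 ≥ 720; DTI 41.7% > 40% → does not qualify.
Product C: score 766 ≥ 660; DTI 41.7% ≤ 43%; reserves 11.0 ≥ 2 mo → qualifies.
Qualifying: Product A, Product C. Lowest rate is 5.35% → Product C.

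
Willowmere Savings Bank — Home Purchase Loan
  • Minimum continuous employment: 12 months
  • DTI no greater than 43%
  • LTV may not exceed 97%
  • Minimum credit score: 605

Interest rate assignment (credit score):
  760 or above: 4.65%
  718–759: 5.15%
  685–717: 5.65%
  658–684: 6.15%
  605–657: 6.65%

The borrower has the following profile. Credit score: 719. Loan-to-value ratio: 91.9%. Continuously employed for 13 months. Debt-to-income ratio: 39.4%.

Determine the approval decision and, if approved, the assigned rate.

Approved at 5.15%

Credit score 719 ≥ 605 (meets minimum)
Employment 13 ≥ 12 months
LTV 91.9% ≤ 97%
DTI 39.4% is within the 43% limit
All requirements met. Score 719 falls in the 718–759 tier → 5.15%.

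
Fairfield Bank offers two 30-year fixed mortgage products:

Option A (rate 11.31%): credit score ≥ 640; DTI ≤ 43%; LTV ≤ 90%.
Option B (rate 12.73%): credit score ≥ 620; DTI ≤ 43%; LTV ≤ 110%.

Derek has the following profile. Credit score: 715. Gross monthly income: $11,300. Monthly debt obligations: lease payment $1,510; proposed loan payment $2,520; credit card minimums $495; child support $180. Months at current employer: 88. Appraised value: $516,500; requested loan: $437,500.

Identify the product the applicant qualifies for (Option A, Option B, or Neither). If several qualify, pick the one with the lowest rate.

Total debts = (1,510 + 2,520 + 495 + 180) = 4,705; DTI = 4,705/11,300 = 41.6%.
LTV = 437,500/516,500 = 84.7%.
Option A: score 715 ≥ 640; DTI 41.6% ≤ 43%; LTV 84.7% ≤ 90% → qualifies.
Option B: score 715 ≥ 620; DTI 41.6% ≤ 43%; LTV 84.7% ≤ 110% → qualifies.
Qualifying: Option A, Option B. Lowest rate is 11.31% → Option A.

Option A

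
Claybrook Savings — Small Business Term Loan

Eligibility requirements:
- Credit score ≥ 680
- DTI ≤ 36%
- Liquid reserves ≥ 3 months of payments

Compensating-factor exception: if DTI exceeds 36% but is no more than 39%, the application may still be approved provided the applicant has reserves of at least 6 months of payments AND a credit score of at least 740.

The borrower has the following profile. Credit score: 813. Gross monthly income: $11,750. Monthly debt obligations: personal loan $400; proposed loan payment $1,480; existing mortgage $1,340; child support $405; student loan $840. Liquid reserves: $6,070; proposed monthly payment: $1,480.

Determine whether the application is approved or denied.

Denied

Credit score 813 ≥ 680 (meets base)
Total debts = (400 + 1,480 + 1,340 + 405 + 840) = 4,465. DTI = 4,465/11,750 = 38% > 36% — standard DTI limit exceeded.
Reserves: 6,070 ÷ 1,480 = 4.1 months (meets 3-month minimum)
DTI 38% is within the 36%–39% exception band; checking compensating factors.
Reserves 4.1 < 6 months; credit score 813 ≥ 740.
Compensating-factor requirement not fully met.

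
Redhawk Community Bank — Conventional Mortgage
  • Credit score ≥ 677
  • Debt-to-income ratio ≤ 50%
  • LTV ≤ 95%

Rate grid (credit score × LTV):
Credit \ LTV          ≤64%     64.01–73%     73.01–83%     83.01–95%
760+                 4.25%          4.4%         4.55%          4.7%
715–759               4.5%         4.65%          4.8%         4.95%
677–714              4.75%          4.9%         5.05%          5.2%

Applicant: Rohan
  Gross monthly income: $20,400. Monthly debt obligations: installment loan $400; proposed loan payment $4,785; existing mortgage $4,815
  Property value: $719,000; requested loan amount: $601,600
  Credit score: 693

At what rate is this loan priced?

Credit score 693 ≥ 677; Total monthly debts = (400 + 4,785 + 4,815) = 10,000. Debt-to-income = 10,000/20,400 = 49% — meets 50% limit
Loan-to-value = 601,600/719,000 = 83.7% — pass (95% max)
Score 693 is in the 677–714 band; LTV 83.7% is in the 83.01–95% band → 5.2%.

5.2%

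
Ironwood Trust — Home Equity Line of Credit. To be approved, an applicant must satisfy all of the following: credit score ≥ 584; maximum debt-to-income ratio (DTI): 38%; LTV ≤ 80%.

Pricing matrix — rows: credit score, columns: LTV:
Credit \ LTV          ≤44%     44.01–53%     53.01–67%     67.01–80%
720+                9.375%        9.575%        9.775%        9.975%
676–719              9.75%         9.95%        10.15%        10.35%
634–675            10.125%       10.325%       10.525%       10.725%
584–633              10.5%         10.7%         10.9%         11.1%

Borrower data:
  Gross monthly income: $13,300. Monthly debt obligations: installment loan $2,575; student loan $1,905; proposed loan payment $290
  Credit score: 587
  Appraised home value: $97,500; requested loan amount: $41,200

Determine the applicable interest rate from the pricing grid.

10.5%

Credit score 587 ≥ 584; Total monthly debts = (2,575 + 1,905 + 290) = 4,770. DTI = 4,770/13,300 = 35.9% ≤ 38%
LTV = 41,200/97,500 = 42.3% ≤ 80%
Row: 587 falls in 584–633. Column: 42.3% falls in ≤44%. Rate = 10.5%.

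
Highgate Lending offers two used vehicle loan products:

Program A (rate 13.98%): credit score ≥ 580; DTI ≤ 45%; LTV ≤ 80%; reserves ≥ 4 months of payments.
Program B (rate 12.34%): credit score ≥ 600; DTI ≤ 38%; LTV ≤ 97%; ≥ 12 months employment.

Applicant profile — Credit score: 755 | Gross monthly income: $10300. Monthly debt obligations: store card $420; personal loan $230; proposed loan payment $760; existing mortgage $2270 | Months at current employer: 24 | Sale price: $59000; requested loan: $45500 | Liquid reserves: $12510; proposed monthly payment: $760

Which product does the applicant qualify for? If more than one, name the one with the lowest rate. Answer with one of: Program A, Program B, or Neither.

Program B

Total debts = (420 + 230 + 760 + 2,270) = 3,680; DTI = 3,680/10,300 = 35.7%.
LTV = 45,500/59,000 = 77.1%.
Reserves = 12,510/760 = 16.5 months.
Program A: score 755 ≥ 580; DTI 35.7% ≤ 45%; LTV 77.1% ≤ 80%; reserves 16.5 ≥ 4 mo → qualifies.
Program B: score 755 ≥ 600; DTI 35.7% ≤ 38%; LTV 77.1% ≤ 97%; employment 24 ≥ 12 mo → qualifies.
Qualifying: Program A, Program B. Lowest rate is 12.34% → Program B.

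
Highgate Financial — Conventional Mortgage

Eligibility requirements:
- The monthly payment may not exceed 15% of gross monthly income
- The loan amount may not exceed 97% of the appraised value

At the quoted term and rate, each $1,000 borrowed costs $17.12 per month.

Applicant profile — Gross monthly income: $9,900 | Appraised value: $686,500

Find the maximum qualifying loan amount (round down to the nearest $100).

$86,700

Payment cap: 15% × $9,900 = $1,485/month.
At $17.12 per $1,000, that supports 1,485/17.12 × 1,000 ≈ $86,740 → $86,700.
LTV cap: 97% × $686,500 = $665,905 → $665,900.
Binding constraint: payment-to-income.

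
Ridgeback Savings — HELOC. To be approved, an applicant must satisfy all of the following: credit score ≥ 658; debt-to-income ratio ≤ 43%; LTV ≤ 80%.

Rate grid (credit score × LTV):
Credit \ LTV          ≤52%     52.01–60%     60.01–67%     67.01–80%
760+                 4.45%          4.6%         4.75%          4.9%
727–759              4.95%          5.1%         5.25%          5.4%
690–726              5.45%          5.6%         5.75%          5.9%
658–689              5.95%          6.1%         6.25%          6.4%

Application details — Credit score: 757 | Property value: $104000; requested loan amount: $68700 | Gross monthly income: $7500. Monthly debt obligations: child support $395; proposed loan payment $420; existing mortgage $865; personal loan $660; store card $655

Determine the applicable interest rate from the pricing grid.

5.25%

Credit score 757 ≥ 658; Total monthly debts = (395 + 420 + 865 + 660 + 655) = 2,995. Debt-to-income = 2,995/7,500 = 39.9% — meets 43% limit
LTV: 68,700 ÷ 104,000 = 66.1%, within 80% cap
Score 757 is in the 727–759 band; LTV 66.1% is in the 60.01–67% band → 5.25%.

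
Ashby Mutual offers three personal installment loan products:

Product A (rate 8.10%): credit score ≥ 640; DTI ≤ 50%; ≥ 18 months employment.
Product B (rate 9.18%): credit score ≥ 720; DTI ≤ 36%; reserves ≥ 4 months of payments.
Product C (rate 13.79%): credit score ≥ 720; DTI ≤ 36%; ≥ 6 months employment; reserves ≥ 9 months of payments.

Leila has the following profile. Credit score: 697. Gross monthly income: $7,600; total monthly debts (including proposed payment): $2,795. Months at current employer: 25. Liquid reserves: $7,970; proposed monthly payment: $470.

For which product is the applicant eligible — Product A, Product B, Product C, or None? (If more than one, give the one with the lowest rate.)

DTI = 2,795/7,600 = 36.8%.
Reserves = 7,970/470 = 17.0 months.
Product A: score 697 ≥ 640; DTI 36.8% ≤ 50%; employment 25 ≥ 18 mo → qualifies.
Product B: score 697 < 720; DTI 36.8% > 36%; reserves 17.0 ≥ 4 mo → does not qualify.
Product C: score 697 < 720; DTI 36.8% > 36%; employment 25 ≥ 6 mo; reserves 17.0 ≥ 9 mo → does not qualify.

Product A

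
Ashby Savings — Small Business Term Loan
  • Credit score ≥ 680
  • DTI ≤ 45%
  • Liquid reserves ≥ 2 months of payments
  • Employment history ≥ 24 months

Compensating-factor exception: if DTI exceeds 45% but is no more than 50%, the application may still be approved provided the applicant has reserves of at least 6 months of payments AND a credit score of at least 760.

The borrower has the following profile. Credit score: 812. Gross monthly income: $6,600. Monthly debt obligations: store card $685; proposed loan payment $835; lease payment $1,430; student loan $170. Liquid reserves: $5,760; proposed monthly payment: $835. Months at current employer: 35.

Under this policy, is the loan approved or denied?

Approved

Credit score 812 ≥ 680 (meets base)
Total debts = (685 + 835 + 1,430 + 170) = 3,120. DTI: 3,120 ÷ 6,600 = 47.3%, over the 45% base limit.
Reserves: 5,760 ÷ 835 = 6.9 months (meets 2-month minimum)
Employment 35 ≥ 24 months
47.3% falls in the override range (45%–50%), so the compensating-factor test applies.
Override check — reserves: 6.9 mo (ok); score: 812 (ok).
Both compensating conditions met → exception applies.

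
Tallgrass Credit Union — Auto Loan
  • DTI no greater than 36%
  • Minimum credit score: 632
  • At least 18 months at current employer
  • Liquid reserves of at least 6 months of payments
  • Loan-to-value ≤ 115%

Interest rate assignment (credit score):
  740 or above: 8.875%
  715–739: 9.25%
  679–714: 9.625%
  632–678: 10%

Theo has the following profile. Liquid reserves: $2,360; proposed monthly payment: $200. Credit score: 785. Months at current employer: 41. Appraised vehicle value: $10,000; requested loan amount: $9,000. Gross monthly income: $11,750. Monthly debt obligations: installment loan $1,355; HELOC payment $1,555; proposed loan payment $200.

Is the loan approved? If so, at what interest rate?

Approved at 8.875%

Credit score 785 ≥ 632 (meets minimum)
Reserves = 2,360/200 = 11.8 months ≥ 6
LTV: 9,000 ÷ 10,000 = 90%, within 115% cap
Employment 41 ≥ 18 months
Total monthly debts = (1,355 + 1,555 + 200) = 3,110. DTI: 3,110 ÷ 11,750 = 26.5%, within the 36% cap
All requirements met. Score 785 falls in the 740 or above tier → 8.875%.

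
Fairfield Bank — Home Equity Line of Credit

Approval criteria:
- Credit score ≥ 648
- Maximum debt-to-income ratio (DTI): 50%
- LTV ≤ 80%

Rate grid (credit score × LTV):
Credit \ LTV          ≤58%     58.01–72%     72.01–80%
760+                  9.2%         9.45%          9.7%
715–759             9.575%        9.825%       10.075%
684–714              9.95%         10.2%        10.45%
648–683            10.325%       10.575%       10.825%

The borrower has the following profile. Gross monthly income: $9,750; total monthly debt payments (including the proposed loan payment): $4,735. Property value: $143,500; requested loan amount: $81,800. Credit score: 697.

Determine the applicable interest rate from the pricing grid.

9.95%

Credit score 697 ≥ 648; Debt-to-income = 4,735/9,750 = 48.6% — meets 50% limit
LTV: 81,800 ÷ 143,500 = 57%, within 80% cap
Row: 697 falls in 684–714. Column: 57% falls in ≤58%. Rate = 9.95%.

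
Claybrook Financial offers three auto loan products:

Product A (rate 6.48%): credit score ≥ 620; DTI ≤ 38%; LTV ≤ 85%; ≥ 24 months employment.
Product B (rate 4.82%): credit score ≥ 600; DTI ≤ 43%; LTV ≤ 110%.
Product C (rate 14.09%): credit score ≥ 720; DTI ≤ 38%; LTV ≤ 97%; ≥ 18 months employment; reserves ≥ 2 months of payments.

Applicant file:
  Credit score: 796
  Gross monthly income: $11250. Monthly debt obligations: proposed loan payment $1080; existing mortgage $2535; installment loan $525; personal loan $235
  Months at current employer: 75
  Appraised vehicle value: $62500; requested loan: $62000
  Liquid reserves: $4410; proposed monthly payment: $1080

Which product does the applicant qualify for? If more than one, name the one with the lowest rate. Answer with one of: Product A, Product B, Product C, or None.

Total debts = (1,080 + 2,535 + 525 + 235) = 4,375; DTI = 4,375/11,250 = 38.9%.
LTV = 62,000/62,500 = 99.2%.
Reserves = 4,410/1,080 = 4.1 months.
Product A: score 796 ≥ 620; DTI 38.9% > 38%; LTV 99.2% > 85%; employment 75 ≥ 24 mo → does not qualify.
Product B: score 796 ≥ 600; DTI 38.9% ≤ 43%; LTV 99.2% ≤ 110% → qualifies.
Product C: score 796 ≥ 720; DTI 38.9% > 38%; LTV 99.2% > 97%; employment 75 ≥ 18 mo; reserves 4.1 ≥ 2 mo → does not qualify.

Product B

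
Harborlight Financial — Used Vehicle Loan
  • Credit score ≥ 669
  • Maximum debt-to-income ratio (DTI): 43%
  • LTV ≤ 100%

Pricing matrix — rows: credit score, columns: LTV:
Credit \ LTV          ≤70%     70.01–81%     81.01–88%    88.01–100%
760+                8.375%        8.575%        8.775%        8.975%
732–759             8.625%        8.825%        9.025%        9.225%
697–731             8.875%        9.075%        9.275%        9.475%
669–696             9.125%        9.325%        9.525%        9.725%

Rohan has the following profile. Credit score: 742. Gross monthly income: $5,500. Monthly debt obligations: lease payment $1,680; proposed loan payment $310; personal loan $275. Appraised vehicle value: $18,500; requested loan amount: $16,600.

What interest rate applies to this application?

Credit score 742 ≥ 669; Total monthly debts = (1,680 + 310 + 275) = 2,265. DTI = 2,265/5,500 = 41.2% ≤ 43%
Loan-to-value = 16,600/18,500 = 89.7% — pass (100% max)
Score 742 is in the 732–759 band; LTV 89.7% is in the 88.01–100% band → 9.225%.

9.225%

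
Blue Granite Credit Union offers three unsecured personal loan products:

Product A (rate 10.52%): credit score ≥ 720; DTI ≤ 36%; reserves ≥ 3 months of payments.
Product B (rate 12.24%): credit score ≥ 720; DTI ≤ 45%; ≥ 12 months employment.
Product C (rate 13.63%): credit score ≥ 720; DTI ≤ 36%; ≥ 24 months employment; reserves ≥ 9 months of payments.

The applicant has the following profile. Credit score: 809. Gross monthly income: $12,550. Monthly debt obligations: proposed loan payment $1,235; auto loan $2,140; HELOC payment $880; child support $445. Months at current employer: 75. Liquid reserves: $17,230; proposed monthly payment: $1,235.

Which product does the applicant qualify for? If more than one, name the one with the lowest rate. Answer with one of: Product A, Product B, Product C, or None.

Total debts = (1,235 + 2,140 + 880 + 445) = 4,700; DTI = 4,700/12,550 = 37.5%.
Reserves = 17,230/1,235 = 14.0 months.
Product A: score 809 ≥ 720; DTI 37.5% > 36%; reserves 14.0 ≥ 3 mo → does not qualify.
Product B: score 809 ≥ 720; DTI 37.5% ≤ 45%; employment 75 ≥ 12 mo → qualifies.
Product C: score 809 ≥ 720; DTI 37.5% > 36%; employment 75 ≥ 24 mo; reserves 14.0 ≥ 9 mo → does not qualify.

Product B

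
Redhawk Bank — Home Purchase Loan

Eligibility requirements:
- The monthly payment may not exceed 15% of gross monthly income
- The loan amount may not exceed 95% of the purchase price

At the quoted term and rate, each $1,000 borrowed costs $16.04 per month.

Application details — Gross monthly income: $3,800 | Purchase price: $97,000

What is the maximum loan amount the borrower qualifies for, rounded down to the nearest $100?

Payment cap: 15% × $3,800 = $570/month.
At $16.04 per $1,000, that supports 570/16.04 × 1,000 ≈ $35,536 → $35,500.
LTV cap: 95% × $97,000 = $92,150 → $92,100.
Binding constraint: payment-to-income.

$35,500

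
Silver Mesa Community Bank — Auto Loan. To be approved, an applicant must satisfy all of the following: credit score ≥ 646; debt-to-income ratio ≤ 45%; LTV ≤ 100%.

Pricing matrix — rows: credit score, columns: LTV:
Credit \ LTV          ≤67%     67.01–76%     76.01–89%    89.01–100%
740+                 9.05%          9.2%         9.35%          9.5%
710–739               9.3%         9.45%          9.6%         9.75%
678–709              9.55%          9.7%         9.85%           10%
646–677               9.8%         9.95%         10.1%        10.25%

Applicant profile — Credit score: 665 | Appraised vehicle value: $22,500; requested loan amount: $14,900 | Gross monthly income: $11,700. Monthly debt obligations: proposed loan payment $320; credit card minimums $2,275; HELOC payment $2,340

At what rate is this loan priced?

Credit score 665 ≥ 646; Total monthly debts = (320 + 2,275 + 2,340) = 4,935. DTI = 4,935/11,700 = 42.2% ≤ 45%
Loan-to-value = 14,900/22,500 = 66.2% — pass (100% max)
Row: 665 falls in 646–677. Column: 66.2% falls in ≤67%. Rate = 9.8%.

9.8%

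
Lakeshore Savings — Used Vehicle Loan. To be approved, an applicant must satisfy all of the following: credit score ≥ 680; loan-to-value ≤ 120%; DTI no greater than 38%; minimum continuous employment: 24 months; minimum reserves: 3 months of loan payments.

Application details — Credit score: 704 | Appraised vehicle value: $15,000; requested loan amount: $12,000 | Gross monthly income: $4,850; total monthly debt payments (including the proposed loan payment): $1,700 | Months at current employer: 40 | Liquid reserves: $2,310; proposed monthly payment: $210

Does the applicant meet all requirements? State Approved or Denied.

Approved

Credit score 704 ≥ 680 (meets)
LTV: 12,000 ÷ 15,000 = 80%, within 120% cap
DTI: 1,700 ÷ 4,850 = 35.1%, within the 38% cap
Employment 40 ≥ 24 months
Reserves = 2,310/210 = 11.0 months ≥ 3
All criteria satisfied.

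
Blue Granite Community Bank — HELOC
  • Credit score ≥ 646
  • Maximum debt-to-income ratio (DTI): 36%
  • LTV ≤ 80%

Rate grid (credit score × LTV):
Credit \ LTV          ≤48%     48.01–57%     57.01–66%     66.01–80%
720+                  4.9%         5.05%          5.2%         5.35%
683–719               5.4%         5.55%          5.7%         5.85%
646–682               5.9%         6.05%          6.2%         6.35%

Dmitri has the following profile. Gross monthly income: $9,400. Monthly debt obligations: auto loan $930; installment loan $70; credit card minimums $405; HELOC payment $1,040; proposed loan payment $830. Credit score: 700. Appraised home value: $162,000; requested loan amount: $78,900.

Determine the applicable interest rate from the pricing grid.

5.55%

Credit score 700 ≥ 646; Total monthly debts = (930 + 70 + 405 + 1,040 + 830) = 3,275. DTI: 3,275 ÷ 9,400 = 34.8%, within the 36% cap
Loan-to-value = 78,900/162,000 = 48.7% — pass (80% max)
Score 700 is in the 683–719 band; LTV 48.7% is in the 48.01–57% band → 5.55%.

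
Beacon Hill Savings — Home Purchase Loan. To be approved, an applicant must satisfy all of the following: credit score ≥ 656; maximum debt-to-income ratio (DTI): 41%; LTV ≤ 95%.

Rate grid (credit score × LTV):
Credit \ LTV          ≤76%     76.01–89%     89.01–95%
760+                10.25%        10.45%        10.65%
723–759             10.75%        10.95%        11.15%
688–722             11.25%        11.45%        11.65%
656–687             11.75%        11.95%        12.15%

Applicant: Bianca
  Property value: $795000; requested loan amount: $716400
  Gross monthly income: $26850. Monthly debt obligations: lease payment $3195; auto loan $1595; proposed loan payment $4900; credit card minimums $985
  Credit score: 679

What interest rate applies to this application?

Credit score 679 ≥ 656; Total monthly debts = (3,195 + 1,595 + 4,900 + 985) = 10,675. Debt-to-income = 10,675/26,850 = 39.8% — meets 41% limit
LTV: 716,400 ÷ 795,000 = 90.1%, within 95% cap
Row: 679 falls in 656–687. Column: 90.1% falls in 89.01–95%. Rate = 12.15%.

12.15%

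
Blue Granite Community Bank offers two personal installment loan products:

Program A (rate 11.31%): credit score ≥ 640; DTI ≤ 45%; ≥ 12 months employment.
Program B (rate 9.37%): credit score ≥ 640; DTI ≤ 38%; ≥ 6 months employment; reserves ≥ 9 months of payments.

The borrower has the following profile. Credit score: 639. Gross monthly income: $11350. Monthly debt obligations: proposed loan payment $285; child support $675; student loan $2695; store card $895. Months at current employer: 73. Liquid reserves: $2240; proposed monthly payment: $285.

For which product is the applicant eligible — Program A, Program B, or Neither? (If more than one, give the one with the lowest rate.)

Total debts = (285 + 675 + 2,695 + 895) = 4,550; DTI = 4,550/11,350 = 40.1%.
Reserves = 2,240/285 = 7.9 months.
Program A: score 639 < 640; DTI 40.1% ≤ 45%; employment 73 ≥ 12 mo → does not qualify.
Program B: score 639 < 640; DTI 40.1% > 38%; employment 73 ≥ 6 mo; reserves 7.9 < 9 mo → does not qualify.

Neither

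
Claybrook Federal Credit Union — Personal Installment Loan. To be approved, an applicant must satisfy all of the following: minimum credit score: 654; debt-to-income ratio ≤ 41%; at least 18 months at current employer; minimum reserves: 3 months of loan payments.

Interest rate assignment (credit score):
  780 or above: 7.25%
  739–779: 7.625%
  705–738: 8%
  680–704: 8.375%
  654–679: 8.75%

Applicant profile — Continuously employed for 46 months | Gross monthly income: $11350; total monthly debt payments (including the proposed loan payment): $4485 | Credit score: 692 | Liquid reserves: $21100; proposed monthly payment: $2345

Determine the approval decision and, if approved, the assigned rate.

Credit score 692 ≥ 654 (meets minimum)
DTI = 4,485/11,350 = 39.5% ≤ 41%
Employment 46 ≥ 18 months
Reserves = 21,100/2,345 = 9.0 months ≥ 3
All requirements met. Score 692 falls in the 680–704 tier → 8.375%.

Approved at 8.375%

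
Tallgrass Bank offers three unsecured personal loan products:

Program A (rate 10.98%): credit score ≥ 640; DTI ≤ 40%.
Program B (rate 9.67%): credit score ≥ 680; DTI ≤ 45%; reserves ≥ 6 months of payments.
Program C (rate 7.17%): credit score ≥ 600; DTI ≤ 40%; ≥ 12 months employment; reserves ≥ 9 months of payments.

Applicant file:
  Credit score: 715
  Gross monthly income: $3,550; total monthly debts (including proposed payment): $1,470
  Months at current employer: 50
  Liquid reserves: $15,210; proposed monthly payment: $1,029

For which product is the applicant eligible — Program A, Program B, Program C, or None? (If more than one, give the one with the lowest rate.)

Program B

DTI = 1,470/3,550 = 41.4%.
Reserves = 15,210/1,029 = 14.8 months.
Program A: score 715 ≥ 640; DTI 41.4% > 40% → does not qualify.
Program B: score 715 ≥ 680; DTI 41.4% ≤ 45%; reserves 14.8 ≥ 6 mo → qualifies.
Program C: score 715 ≥ 600; DTI 41.4% > 40%; employment 50 ≥ 12 mo; reserves 14.8 ≥ 9 mo → does not qualify.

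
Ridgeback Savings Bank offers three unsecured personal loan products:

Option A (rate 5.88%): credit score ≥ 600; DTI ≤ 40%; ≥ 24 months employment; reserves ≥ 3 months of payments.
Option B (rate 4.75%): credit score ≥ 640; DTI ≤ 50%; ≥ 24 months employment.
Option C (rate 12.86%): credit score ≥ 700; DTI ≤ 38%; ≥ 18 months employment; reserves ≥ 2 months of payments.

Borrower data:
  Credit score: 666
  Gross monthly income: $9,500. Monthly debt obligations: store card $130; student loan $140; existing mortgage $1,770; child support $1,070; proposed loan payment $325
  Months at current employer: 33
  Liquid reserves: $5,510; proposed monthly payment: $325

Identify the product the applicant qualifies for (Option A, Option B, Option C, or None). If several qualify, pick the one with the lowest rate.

Total debts = (130 + 140 + 1,770 + 1,070 + 325) = 3,435; DTI = 3,435/9,500 = 36.2%.
Reserves = 5,510/325 = 17.0 months.
Option A: score 666 ≥ 600; DTI 36.2% ≤ 40%; employment 33 ≥ 24 mo; reserves 17.0 ≥ 3 mo → qualifies.
Option B: score 666 ≥ 640; DTI 36.2% ≤ 50%; employment 33 ≥ 24 mo → qualifies.
Option C: score 666 < 700; DTI 36.2% ≤ 38%; employment 33 ≥ 18 mo; reserves 17.0 ≥ 2 mo → does not qualify.
Qualifying: Option A, Option B. Lowest rate is 4.75% → Option B.

Option B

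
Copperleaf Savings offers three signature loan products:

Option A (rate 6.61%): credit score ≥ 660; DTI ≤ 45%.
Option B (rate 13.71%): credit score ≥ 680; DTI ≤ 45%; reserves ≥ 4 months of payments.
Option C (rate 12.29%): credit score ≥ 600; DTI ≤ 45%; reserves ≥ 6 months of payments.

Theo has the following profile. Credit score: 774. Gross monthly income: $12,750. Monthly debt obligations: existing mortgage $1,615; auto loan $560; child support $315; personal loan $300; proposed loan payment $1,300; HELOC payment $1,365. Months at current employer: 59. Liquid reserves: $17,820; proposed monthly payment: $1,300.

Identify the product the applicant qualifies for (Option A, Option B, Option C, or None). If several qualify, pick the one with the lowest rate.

Total debts = (1,615 + 560 + 315 + 300 + 1,300 + 1,365) = 5,455; DTI = 5,455/12,750 = 42.8%.
Reserves = 17,820/1,300 = 13.7 months.
Option A: score 774 ≥ 660; DTI 42.8% ≤ 45% → qualifies.
Option B: score 774 ≥ 680; DTI 42.8% ≤ 45%; reserves 13.7 ≥ 4 mo → qualifies.
Option C: score 774 ≥ 600; DTI 42.8% ≤ 45%; reserves 13.7 ≥ 6 mo → qualifies.
Qualifying: Option A, Option B, Option C. Lowest rate is 6.61% → Option A.

Option A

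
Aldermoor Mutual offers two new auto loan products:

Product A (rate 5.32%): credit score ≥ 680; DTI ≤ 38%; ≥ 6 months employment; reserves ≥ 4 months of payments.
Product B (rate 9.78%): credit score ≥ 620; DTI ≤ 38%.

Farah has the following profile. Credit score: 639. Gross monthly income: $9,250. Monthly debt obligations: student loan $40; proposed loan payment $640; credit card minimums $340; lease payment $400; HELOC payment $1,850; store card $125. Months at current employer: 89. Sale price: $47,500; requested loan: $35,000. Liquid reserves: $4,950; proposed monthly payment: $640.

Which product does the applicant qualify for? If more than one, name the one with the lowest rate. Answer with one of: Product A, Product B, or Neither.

Total debts = (40 + 640 + 340 + 400 + 1,850 + 125) = 3,395; DTI = 3,395/9,250 = 36.7%.
LTV = 35,000/47,500 = 73.7%.
Reserves = 4,950/640 = 7.7 months.
Product A: score 639 < 680; DTI 36.7% ≤ 38%; employment 89 ≥ 6 mo; reserves 7.7 ≥ 4 mo → does not qualify.
Product B: score 639 ≥ 620; DTI 36.7% ≤ 38% → qualifies.

Product B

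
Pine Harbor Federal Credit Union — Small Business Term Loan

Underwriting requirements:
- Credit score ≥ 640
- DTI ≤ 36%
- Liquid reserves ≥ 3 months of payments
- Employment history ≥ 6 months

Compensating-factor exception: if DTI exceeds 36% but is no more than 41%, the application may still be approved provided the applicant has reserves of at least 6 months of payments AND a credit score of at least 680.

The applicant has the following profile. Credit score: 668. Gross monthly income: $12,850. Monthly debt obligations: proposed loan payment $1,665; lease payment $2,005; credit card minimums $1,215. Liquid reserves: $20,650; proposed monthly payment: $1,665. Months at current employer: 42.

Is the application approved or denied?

Denied

Credit score 668 ≥ 640 (meets base)
Total debts = (1,665 + 2,005 + 1,215) = 4,885. DTI: 4,885 ÷ 12,850 = 38%, over the 36% base limit.
Reserves = 20,650/1,665 = 12.4 months ≥ 3
Employment 42 ≥ 6 months
38% falls in the override range (36%–41%), so the compensating-factor test applies.
Override check — reserves: 12.4 mo (ok); score: 668 (below 680).
Override conditions not both satisfied; exception does not apply.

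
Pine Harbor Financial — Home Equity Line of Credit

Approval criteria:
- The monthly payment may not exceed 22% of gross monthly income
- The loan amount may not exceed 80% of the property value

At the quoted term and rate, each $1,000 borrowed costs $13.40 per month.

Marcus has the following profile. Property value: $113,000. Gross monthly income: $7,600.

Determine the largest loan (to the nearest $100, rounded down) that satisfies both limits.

$90,400

Payment cap: 22% × $7,600 = $1,672/month.
At $13.40 per $1,000, that supports 1,672/13.40 × 1,000 ≈ $124,776 → $124,700.
LTV cap: 80% × $113,000 = $90,400 → $90,400.
Binding constraint: loan-to-value.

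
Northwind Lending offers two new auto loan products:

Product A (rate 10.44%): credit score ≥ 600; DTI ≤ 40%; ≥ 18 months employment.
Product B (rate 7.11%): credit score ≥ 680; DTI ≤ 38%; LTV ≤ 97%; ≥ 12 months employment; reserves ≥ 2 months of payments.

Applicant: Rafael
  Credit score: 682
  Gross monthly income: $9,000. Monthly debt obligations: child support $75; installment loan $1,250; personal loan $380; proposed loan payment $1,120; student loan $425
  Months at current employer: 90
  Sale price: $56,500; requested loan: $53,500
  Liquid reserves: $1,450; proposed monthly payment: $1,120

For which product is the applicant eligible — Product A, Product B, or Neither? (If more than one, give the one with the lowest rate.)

Total debts = (75 + 1,250 + 380 + 1,120 + 425) = 3,250; DTI = 3,250/9,000 = 36.1%.
LTV = 53,500/56,500 = 94.7%.
Reserves = 1,450/1,120 = 1.3 months.
Product A: score 682 ≥ 600; DTI 36.1% ≤ 40%; employment 90 ≥ 18 mo → qualifies.
Product B: score 682 ≥ 680; DTI 36.1% ≤ 38%; LTV 94.7% ≤ 97%; employment 90 ≥ 12 mo; reserves 1.3 < 2 mo → does not qualify.

Product A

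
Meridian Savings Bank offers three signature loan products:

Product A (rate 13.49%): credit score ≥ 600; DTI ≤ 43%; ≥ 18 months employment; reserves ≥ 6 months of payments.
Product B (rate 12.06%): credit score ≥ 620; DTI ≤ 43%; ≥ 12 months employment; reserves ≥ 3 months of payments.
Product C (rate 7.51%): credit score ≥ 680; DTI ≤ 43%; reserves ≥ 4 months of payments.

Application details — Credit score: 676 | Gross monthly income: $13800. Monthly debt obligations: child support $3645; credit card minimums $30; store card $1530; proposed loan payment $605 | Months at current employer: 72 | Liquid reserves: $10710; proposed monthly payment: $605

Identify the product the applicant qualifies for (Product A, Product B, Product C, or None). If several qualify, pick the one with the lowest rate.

Total debts = (3,645 + 30 + 1,530 + 605) = 5,810; DTI = 5,810/13,800 = 42.1%.
Reserves = 10,710/605 = 17.7 months.
Product A: score 676 ≥ 600; DTI 42.1% ≤ 43%; employment 72 ≥ 18 mo; reserves 17.7 ≥ 6 mo → qualifies.
Product B: score 676 ≥ 620; DTI 42.1% ≤ 43%; employment 72 ≥ 12 mo; reserves 17.7 ≥ 3 mo → qualifies.
Product C: score 676 < 680; DTI 42.1% ≤ 43%; reserves 17.7 ≥ 4 mo → does not qualify.
Qualifying: Product A, Product B. Lowest rate is 12.06% → Product B.

Product B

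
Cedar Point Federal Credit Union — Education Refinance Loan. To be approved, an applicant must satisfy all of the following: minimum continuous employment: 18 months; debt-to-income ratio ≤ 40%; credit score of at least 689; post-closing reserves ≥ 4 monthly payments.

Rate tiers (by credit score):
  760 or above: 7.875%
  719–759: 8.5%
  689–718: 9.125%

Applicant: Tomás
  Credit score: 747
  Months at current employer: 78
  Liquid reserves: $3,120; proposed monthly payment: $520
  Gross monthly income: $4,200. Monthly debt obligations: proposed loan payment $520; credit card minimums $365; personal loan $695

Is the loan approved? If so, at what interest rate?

Credit score 747 ≥ 689 (meets minimum)
Total monthly debts = (520 + 365 + 695) = 1,580. DTI = 1,580/4,200 = 37.6% ≤ 40%
Reserves: 3,120 ÷ 520 = 6.0 months (meets 4-month minimum)
Employment 78 ≥ 18 months
All requirements met. Score 747 falls in the 719–759 tier → 8.5%.

Approved at 8.5%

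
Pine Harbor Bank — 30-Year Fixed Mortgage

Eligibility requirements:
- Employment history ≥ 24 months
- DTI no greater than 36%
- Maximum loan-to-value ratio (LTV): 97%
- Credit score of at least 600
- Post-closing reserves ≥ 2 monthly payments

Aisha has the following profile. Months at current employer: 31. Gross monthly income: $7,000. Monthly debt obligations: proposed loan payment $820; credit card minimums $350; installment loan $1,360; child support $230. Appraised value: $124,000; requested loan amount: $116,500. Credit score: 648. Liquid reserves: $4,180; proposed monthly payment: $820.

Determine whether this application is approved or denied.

Employment 31 ≥ 24 months
Total monthly debts = (820 + 350 + 1,360 + 230) = 2,760. DTI: 2,760 ÷ 7,000 = 39.4%, exceeds the 36% cap
LTV = 116,500/124,000 = 94% ≤ 97%
Credit score 648 ≥ 600 (meets)
Liquid reserves cover 4,180/820 = 5.1 months — ≥ 2 required
Fails on DTI.

Denied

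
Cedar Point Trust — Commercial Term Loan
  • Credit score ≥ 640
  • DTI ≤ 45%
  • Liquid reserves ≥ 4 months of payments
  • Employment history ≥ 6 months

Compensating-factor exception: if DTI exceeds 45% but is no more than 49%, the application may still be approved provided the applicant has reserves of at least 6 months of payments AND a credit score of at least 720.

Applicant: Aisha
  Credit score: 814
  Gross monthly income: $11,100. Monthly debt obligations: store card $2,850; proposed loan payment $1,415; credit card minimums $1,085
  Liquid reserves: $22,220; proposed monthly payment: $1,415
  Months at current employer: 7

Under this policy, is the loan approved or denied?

Approved

Credit score 814 ≥ 640 (meets base)
Total debts = (2,850 + 1,415 + 1,085) = 5,350. DTI: 5,350 ÷ 11,100 = 48.2%, over the 45% base limit.
Reserves = 22,220/1,415 = 15.7 months ≥ 4
Employment 7 ≥ 6 months
48.2% falls in the override range (45%–49%), so the compensating-factor test applies.
Reserves 15.7 ≥ 6 months; credit score 814 ≥ 720.
Both compensating conditions met → exception applies.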